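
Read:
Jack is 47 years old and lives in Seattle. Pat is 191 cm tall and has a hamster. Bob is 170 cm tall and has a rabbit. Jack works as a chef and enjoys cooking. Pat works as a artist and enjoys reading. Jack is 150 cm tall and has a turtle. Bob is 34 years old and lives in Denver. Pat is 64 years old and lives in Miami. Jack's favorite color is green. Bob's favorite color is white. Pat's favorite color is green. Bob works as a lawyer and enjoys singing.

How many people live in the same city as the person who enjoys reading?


Person with hobby reading is Pat, city Miami. Count = 1

1


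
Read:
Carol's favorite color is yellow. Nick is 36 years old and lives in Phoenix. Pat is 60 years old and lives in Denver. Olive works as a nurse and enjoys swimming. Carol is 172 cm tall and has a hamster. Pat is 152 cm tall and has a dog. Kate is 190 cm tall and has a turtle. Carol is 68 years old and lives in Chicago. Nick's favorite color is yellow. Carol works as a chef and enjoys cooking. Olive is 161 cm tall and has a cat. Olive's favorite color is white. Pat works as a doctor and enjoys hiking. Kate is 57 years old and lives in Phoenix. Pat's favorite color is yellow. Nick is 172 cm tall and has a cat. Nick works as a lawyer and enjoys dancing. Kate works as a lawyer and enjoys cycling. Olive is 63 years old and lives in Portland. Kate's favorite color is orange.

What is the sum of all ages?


57+36+63+60+68 = 284

284


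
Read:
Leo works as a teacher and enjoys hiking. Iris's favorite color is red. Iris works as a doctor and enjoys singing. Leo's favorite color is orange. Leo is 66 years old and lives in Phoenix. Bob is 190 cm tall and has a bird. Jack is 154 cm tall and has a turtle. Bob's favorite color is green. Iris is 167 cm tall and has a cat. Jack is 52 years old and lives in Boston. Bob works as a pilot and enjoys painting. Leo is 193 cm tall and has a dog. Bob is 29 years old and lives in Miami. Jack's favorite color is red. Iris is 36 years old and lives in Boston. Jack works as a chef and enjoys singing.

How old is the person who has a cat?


Person with cat is Iris, age 36

36


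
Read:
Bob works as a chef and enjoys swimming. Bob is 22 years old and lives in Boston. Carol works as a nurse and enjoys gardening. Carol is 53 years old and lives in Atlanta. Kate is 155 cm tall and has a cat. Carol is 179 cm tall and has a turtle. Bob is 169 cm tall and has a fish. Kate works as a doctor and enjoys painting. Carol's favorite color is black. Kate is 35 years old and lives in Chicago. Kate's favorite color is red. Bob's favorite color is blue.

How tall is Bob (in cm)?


Bob is 169 cm tall

169


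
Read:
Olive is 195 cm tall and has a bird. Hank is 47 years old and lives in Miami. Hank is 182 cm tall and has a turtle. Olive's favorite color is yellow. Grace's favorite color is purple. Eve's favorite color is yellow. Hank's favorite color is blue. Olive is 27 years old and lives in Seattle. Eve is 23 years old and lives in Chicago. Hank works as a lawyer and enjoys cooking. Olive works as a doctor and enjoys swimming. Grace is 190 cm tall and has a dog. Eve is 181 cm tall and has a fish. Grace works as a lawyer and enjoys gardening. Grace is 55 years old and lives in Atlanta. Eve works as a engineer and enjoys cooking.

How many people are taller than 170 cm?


Taller than 170: 4

4


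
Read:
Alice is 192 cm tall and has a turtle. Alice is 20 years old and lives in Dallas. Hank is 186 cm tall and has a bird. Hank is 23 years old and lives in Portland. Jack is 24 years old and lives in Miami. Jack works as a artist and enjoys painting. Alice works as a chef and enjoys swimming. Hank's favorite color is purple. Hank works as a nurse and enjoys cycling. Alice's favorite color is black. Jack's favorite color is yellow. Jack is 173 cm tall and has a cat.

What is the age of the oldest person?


Oldest: Jack at 24

24


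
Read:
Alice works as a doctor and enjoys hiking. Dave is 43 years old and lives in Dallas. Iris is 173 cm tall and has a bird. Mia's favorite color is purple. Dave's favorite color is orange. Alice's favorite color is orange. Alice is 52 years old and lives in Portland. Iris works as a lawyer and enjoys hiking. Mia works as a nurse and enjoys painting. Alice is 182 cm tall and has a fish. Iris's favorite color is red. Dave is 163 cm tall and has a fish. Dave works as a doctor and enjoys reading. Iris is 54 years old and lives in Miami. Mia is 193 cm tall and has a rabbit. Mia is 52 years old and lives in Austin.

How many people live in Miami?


Count in Miami: 1

1


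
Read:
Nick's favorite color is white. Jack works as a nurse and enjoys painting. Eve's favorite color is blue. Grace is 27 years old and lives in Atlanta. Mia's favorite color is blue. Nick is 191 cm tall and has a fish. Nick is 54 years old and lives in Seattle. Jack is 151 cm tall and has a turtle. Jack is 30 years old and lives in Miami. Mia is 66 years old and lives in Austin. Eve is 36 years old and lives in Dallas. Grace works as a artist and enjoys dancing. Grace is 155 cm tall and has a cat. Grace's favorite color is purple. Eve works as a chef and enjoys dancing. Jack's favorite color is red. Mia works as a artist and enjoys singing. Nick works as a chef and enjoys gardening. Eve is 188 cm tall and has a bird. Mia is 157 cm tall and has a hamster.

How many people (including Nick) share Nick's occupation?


Nick is a chef. Count = 2

2


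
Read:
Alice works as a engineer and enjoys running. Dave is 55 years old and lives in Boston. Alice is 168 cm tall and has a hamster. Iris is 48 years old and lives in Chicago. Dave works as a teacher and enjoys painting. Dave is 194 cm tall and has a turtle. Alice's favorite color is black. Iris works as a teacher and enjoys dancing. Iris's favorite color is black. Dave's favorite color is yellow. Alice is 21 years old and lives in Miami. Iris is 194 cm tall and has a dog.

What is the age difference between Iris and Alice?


|48 - 21| = 27

27


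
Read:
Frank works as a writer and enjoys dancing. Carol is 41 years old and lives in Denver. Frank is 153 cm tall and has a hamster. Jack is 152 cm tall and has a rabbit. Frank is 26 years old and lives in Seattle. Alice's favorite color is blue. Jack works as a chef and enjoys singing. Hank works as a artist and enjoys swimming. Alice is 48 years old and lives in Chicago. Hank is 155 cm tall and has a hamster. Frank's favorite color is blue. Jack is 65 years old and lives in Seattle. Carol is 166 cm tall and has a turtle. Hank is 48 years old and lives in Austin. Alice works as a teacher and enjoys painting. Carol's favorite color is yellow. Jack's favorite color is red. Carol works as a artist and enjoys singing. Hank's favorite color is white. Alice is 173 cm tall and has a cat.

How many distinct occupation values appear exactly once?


Unique occupation values: 3

3


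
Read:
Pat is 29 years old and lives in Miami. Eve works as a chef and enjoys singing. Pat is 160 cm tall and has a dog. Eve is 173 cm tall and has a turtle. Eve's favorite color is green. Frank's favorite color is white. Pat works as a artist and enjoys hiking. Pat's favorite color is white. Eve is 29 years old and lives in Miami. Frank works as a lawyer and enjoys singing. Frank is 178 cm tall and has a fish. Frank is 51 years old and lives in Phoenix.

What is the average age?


Sum=109, n=3, avg=36.33

36.33


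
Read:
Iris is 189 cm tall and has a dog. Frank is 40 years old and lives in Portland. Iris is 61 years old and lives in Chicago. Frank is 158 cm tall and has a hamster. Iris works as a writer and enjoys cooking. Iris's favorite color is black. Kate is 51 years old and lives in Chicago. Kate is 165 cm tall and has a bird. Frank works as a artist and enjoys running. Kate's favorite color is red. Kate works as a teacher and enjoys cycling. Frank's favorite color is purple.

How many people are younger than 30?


Filter: 0

0


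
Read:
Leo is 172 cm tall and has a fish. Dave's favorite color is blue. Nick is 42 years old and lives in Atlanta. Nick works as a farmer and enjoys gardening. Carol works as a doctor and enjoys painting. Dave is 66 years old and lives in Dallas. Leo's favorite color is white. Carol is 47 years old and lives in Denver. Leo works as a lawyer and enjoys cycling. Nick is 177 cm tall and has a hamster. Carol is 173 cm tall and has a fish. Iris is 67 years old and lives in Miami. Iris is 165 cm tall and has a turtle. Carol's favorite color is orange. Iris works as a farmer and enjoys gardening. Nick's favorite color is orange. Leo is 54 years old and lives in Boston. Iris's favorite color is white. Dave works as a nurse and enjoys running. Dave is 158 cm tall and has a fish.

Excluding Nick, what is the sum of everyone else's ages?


Sum (excluding Nick): 234

234


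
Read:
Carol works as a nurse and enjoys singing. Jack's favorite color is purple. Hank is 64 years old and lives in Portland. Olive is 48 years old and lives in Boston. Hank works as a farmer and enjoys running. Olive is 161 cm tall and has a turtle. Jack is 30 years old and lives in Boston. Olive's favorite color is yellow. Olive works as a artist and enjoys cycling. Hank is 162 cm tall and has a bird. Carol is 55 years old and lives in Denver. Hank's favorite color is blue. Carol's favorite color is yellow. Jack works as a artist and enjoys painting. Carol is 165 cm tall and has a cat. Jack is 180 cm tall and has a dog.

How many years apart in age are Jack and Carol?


30 vs 55, diff = 25

25


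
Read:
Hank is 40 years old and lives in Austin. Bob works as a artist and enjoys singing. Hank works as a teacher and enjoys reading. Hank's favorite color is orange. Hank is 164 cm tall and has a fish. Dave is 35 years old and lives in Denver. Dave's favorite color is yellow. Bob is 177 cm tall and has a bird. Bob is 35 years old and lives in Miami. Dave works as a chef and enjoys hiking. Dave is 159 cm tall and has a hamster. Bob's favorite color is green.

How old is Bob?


Bob is 35 years old

35


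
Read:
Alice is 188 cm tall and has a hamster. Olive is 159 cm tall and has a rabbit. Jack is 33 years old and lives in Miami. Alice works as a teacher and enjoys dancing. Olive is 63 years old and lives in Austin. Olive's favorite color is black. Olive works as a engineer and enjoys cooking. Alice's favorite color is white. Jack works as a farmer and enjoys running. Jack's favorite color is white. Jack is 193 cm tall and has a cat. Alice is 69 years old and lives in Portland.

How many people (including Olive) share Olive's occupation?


Olive is a engineer. Count = 1

1


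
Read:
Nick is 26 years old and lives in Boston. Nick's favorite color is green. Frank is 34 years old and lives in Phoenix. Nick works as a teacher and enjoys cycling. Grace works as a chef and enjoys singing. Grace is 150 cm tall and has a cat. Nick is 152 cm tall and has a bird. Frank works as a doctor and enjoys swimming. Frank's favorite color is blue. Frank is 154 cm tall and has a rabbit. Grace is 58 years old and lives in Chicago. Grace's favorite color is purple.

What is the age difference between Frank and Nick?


|34 - 26| = 8

8


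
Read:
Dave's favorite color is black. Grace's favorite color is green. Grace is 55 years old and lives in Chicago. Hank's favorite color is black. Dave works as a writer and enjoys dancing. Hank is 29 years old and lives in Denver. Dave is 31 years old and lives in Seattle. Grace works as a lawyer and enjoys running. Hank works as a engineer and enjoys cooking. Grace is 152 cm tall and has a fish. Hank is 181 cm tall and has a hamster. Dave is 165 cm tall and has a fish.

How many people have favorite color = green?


Count: 1

1


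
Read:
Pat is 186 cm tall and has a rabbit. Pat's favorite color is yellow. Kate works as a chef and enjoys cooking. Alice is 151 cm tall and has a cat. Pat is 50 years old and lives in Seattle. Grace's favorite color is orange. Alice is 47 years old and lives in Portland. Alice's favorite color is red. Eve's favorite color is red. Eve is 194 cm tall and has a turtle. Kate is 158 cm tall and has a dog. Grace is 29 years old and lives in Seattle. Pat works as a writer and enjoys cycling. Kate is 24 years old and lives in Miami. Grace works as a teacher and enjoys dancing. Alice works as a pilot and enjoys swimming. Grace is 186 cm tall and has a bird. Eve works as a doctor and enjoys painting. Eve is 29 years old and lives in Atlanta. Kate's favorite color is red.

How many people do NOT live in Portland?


Not in Portland: 4

4


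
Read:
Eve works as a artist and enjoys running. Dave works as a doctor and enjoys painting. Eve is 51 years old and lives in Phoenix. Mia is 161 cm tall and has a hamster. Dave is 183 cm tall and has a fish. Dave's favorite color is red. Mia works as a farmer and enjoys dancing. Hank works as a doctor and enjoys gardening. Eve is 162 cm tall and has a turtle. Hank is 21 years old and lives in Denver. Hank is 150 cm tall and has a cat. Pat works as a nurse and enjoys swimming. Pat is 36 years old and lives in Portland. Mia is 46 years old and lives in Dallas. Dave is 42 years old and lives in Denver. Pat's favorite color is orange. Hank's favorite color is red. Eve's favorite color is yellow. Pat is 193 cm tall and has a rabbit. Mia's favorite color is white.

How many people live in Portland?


Count in Portland: 1

1


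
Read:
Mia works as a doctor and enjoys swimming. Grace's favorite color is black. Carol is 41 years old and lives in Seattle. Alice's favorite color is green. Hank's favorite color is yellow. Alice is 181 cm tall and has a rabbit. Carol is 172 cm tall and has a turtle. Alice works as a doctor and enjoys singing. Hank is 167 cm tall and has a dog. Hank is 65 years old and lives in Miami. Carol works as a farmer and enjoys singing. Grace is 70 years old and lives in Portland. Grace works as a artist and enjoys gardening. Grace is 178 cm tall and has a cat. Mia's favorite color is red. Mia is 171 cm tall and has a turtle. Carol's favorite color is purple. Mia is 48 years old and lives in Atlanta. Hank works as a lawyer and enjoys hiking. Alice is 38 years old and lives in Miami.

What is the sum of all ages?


48+65+38+70+41 = 262

262


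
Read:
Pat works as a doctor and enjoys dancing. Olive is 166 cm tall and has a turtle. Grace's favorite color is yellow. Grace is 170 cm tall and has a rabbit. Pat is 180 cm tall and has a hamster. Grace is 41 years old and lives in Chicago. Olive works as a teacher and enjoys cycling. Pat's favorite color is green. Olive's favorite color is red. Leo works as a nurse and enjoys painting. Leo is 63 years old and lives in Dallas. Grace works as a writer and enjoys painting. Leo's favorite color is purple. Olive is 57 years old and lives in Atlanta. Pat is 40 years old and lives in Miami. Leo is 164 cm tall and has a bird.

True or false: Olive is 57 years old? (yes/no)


Olive is actually 57. yes

yes


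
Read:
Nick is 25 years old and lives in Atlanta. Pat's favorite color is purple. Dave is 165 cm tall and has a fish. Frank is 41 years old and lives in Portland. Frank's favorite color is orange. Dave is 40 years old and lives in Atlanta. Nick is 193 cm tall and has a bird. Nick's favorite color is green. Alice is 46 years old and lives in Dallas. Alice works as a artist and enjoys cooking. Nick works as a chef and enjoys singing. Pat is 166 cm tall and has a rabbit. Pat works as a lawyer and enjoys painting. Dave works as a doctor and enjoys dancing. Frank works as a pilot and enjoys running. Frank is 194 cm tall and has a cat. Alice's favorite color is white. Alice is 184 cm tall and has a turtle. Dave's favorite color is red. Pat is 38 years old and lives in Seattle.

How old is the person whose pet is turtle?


Person with pet=turtle is Alice, age 46

46


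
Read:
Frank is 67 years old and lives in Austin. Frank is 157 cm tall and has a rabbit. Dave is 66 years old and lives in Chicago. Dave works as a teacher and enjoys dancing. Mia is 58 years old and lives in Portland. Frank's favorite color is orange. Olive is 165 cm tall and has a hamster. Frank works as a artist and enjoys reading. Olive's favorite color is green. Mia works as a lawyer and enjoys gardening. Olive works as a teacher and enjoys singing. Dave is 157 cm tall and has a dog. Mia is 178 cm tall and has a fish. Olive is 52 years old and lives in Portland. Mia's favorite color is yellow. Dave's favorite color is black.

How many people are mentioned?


People: Olive, Dave, Mia, Frank. Count = 4

4


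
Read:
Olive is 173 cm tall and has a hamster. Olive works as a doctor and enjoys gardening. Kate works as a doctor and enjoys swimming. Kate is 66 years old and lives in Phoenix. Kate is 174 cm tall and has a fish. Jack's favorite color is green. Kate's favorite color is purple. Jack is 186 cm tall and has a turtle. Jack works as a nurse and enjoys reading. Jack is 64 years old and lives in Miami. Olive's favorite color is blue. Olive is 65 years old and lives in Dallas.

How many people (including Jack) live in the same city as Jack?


Jack lives in Miami. Count = 1

1


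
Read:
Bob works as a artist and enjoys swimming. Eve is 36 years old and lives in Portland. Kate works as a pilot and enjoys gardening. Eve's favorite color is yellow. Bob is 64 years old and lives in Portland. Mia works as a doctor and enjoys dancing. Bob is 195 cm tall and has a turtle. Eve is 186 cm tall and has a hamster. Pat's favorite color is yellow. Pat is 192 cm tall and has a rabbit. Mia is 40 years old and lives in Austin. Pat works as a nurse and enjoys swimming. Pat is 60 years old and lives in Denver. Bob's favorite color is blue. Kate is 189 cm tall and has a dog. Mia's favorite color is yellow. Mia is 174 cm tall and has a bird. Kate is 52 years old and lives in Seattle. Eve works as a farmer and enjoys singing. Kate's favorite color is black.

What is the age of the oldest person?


Oldest: Bob at 64

64


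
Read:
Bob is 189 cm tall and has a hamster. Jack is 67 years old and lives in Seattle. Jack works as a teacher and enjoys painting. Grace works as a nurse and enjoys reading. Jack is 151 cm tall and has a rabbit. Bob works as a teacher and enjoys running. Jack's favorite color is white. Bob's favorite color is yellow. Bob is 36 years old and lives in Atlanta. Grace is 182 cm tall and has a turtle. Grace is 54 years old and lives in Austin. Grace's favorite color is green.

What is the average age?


Sum=157, n=3, avg=52.33

52.33


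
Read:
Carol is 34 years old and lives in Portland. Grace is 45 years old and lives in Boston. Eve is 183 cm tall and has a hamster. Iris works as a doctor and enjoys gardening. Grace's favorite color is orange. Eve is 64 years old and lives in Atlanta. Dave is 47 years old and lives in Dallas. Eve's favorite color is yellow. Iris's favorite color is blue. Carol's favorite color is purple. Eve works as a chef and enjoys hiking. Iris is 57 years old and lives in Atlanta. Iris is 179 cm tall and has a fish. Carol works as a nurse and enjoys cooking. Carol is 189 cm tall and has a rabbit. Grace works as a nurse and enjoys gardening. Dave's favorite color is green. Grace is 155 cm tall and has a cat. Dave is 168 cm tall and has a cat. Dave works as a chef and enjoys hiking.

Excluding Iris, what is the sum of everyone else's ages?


Sum (excluding Iris): 190

190


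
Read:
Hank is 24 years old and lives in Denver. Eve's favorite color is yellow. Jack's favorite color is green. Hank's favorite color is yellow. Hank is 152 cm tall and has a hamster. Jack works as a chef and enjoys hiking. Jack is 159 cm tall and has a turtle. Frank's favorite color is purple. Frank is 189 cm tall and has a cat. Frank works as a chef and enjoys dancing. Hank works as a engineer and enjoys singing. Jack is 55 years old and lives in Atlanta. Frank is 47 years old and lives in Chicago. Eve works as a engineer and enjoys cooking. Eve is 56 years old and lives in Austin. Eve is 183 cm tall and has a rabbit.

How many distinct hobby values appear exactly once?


Unique hobby values: 4

4


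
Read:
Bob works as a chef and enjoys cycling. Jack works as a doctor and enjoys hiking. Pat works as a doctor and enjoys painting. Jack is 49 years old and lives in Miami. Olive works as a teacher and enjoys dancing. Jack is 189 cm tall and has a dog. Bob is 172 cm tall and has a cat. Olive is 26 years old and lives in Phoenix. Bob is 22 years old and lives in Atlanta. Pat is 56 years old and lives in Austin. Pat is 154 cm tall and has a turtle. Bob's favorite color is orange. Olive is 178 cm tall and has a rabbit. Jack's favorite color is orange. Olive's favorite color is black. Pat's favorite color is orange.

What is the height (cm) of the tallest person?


Tallest: Jack at 189 cm

189


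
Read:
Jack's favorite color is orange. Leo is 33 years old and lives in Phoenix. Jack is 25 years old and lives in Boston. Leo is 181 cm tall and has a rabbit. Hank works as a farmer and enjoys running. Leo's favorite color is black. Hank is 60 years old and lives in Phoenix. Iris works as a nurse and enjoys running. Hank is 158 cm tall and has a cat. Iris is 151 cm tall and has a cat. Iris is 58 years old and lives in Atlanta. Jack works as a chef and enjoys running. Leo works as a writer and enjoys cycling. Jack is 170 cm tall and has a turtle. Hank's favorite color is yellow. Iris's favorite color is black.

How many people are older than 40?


Filter: 2

2


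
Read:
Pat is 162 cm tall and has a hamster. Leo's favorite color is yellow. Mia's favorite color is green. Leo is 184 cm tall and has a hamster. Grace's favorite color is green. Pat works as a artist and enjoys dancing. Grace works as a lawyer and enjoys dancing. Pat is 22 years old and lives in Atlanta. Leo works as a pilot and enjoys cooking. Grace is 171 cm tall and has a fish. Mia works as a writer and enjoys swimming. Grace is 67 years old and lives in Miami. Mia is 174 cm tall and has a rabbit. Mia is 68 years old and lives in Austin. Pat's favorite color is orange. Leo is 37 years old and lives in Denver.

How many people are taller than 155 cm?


Taller than 155: 4

4


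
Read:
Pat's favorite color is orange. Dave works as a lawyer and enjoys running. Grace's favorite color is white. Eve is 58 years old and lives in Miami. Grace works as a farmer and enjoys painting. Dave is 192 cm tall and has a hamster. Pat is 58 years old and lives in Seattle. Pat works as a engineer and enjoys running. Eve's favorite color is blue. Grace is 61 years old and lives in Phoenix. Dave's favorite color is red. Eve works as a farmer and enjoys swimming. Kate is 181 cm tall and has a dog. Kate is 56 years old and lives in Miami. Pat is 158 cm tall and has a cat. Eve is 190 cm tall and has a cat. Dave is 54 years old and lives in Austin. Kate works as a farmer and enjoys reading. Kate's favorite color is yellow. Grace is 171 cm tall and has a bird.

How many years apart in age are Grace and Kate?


61 vs 56, diff = 5

5


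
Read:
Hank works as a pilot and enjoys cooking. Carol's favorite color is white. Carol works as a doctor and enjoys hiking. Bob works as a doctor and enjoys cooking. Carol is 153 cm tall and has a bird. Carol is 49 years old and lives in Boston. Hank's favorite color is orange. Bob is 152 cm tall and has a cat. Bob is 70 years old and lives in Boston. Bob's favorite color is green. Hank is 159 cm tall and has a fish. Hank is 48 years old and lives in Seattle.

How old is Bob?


Bob is 70 years old

70


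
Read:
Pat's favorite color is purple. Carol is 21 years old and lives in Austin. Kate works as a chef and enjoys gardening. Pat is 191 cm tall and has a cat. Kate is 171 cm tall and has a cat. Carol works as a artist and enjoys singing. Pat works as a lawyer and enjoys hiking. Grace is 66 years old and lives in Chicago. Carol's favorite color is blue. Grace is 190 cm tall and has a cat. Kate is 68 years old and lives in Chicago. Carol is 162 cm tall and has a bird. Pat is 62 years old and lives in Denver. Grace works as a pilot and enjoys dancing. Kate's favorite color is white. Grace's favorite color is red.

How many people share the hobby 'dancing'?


Count: 1

1


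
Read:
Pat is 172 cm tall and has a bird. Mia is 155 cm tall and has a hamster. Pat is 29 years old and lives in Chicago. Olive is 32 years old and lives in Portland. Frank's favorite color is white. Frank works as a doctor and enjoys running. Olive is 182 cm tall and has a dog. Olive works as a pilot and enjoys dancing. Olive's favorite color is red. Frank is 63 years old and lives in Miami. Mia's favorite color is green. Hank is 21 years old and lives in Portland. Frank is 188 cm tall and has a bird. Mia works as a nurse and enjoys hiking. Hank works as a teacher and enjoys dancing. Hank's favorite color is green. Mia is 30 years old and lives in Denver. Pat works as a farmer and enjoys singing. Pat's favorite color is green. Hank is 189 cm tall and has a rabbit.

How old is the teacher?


The teacher is Hank, age 21

21


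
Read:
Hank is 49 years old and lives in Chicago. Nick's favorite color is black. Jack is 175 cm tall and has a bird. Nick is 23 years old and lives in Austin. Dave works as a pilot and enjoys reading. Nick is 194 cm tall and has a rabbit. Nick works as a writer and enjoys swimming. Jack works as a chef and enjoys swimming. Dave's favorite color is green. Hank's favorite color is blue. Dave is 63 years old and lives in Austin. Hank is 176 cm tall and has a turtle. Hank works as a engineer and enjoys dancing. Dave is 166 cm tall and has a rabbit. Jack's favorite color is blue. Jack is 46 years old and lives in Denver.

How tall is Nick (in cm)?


Nick is 194 cm tall

194


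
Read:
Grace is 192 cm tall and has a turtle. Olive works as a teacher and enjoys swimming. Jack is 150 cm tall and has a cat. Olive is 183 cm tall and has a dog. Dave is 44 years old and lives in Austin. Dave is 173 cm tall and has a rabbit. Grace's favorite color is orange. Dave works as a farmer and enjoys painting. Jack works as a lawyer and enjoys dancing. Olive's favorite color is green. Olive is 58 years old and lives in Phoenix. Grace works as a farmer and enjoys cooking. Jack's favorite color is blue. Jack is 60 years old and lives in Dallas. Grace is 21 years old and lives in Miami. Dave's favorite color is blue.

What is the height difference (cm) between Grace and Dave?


|192 - 173| = 19

19


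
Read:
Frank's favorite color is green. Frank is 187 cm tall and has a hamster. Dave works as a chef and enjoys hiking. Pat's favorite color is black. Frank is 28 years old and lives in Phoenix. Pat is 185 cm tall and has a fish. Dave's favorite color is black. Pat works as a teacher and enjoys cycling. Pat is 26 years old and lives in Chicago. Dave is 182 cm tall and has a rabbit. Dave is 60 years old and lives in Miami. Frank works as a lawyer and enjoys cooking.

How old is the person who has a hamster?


Person with hamster is Frank, age 28

28


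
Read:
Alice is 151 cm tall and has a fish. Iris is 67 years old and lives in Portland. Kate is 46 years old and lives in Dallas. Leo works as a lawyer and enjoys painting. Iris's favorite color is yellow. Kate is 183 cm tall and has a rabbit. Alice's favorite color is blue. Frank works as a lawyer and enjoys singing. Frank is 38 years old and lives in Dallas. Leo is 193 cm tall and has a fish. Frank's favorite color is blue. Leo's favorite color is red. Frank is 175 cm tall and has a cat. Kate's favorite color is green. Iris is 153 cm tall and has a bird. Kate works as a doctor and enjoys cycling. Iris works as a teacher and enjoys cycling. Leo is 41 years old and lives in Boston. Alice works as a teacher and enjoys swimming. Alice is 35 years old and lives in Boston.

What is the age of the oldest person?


Oldest: Iris at 67

67


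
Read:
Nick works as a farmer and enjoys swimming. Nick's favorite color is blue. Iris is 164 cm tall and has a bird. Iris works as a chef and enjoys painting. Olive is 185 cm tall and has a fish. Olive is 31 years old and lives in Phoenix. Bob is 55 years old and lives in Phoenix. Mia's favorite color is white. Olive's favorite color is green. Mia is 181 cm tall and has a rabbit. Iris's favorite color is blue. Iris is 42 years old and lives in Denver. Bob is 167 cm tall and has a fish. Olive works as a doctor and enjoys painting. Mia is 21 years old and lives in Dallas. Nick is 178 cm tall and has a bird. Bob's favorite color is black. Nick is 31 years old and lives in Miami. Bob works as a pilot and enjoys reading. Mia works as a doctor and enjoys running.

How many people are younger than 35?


Filter: 3

3


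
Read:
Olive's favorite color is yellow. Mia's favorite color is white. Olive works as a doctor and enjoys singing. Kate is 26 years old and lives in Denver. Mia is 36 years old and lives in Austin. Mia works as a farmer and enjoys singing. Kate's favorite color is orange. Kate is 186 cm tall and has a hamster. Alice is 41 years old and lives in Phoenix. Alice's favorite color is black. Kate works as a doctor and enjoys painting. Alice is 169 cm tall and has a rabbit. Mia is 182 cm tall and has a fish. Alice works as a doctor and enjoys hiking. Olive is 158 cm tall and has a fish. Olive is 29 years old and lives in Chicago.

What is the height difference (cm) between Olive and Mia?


|158 - 182| = 24

24


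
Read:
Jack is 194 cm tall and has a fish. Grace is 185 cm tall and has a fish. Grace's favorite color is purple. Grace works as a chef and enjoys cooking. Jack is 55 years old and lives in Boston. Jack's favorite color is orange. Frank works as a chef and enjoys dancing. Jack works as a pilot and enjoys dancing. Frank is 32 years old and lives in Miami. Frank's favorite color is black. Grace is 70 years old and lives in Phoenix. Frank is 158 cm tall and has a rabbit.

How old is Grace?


Grace is 70 years old

70


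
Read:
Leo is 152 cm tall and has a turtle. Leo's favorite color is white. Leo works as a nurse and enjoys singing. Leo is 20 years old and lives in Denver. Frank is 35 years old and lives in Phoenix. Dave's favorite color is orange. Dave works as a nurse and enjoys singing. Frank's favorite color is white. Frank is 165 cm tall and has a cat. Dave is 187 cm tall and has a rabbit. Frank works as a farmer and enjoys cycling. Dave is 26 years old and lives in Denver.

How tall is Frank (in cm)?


Frank is 165 cm tall

165


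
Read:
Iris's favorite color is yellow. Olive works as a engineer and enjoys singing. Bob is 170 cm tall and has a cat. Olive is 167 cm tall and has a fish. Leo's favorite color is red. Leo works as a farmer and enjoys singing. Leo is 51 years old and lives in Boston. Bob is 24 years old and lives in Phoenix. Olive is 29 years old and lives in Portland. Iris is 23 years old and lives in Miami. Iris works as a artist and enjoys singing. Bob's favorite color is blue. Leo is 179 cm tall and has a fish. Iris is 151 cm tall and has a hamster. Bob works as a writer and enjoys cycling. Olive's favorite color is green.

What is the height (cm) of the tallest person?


Tallest: Leo at 179 cm

179


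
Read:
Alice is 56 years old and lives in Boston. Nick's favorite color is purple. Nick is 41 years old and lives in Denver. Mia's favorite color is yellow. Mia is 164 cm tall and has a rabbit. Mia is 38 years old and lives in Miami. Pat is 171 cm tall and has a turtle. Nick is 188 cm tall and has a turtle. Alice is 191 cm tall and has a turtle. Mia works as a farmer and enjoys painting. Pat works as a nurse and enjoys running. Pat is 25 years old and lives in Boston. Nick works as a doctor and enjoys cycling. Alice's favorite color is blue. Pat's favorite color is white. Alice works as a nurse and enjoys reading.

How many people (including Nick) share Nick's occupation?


Nick is a doctor. Count = 1

1


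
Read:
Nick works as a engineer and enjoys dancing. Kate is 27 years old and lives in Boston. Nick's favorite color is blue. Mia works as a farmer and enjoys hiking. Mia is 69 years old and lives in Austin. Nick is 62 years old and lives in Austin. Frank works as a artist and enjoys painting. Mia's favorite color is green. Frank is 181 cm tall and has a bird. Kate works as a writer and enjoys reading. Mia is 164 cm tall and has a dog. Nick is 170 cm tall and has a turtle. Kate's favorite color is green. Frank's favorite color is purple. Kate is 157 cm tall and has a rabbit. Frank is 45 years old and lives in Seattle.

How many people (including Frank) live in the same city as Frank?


Frank lives in Seattle. Count = 1

1


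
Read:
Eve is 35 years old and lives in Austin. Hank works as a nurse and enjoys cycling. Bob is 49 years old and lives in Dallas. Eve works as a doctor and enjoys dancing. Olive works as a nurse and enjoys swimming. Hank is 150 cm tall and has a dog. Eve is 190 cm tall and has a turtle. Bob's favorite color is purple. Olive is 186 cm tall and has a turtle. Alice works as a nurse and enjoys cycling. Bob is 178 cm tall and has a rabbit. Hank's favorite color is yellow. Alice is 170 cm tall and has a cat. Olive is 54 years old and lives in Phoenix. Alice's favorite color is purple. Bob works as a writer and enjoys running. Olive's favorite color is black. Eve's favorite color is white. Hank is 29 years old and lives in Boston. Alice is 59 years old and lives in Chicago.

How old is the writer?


The writer is Bob, age 49

49


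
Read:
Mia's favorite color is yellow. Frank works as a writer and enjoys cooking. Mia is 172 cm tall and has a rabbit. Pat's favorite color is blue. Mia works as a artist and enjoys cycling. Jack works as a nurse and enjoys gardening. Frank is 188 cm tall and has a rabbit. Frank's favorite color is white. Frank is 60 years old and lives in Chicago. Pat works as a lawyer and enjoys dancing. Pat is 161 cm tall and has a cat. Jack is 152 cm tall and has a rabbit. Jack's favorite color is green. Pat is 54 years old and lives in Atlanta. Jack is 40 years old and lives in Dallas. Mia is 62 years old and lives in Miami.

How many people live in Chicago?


Count in Chicago: 1

1


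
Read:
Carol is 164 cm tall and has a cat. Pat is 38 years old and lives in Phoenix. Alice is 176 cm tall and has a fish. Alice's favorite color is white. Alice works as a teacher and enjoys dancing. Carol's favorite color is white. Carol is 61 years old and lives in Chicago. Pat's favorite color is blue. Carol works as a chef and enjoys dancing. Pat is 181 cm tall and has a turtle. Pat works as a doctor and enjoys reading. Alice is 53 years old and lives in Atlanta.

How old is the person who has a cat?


Person with cat is Carol, age 61

61


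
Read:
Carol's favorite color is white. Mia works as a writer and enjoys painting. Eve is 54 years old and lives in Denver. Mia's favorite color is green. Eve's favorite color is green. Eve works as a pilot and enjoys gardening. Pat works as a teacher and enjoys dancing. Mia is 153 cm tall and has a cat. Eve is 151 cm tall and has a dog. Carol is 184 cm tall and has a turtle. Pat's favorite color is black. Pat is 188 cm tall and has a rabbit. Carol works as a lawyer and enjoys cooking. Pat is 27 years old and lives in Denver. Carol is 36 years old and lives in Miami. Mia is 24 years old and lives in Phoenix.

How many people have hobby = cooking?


Count: 1

1


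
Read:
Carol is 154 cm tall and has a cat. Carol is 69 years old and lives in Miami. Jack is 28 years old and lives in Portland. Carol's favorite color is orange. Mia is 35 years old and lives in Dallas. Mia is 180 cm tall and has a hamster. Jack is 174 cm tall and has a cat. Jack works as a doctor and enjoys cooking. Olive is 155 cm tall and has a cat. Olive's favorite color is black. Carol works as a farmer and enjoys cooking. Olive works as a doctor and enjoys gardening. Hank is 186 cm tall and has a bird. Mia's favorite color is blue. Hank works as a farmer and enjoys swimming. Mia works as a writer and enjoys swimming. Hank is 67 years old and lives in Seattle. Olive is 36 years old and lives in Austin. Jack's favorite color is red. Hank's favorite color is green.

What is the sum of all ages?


69+67+35+28+36 = 235

235


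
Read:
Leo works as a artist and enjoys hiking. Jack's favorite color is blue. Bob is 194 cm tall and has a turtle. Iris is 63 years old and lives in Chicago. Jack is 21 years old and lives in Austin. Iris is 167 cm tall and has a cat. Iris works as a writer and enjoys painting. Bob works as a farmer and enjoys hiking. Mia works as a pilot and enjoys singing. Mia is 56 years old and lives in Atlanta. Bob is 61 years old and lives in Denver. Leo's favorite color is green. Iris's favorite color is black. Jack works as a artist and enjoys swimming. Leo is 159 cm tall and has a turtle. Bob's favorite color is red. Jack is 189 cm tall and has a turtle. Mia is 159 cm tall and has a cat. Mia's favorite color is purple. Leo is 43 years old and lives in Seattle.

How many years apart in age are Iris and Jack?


63 vs 21, diff = 42

42


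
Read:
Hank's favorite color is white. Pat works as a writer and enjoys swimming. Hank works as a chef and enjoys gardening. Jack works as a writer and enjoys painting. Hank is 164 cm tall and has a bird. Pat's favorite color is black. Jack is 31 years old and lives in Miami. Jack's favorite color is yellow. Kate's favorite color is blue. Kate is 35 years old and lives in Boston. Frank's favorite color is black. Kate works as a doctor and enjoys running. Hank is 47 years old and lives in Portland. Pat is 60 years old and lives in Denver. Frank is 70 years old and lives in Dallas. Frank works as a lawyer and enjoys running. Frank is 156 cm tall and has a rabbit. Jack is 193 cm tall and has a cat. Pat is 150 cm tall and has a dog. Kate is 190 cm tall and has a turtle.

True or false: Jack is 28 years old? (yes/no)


Jack is actually 31. no

no


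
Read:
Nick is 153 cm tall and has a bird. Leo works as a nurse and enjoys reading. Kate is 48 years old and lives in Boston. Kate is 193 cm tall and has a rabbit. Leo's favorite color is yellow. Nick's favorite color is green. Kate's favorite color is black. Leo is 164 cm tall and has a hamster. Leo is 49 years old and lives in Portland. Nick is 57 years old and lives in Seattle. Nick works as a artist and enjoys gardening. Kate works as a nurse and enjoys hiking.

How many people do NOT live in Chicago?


Not in Chicago: 3

3


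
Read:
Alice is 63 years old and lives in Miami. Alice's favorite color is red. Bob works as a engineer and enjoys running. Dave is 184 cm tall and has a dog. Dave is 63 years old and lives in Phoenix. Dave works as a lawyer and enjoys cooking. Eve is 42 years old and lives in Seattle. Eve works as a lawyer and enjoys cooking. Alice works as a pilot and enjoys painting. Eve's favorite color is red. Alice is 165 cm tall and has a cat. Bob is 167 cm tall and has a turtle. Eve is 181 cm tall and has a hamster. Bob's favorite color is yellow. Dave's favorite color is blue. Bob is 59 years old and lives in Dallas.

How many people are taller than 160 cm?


Taller than 160: 4

4


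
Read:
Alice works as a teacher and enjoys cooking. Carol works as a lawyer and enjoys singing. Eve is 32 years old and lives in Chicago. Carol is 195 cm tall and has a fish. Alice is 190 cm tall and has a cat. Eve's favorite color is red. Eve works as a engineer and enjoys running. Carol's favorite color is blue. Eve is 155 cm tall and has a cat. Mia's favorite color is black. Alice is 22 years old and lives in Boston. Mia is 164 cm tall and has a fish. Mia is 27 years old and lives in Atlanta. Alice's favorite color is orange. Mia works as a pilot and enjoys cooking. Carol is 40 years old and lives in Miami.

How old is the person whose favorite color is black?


Person with favorite color=black is Mia, age 27

27


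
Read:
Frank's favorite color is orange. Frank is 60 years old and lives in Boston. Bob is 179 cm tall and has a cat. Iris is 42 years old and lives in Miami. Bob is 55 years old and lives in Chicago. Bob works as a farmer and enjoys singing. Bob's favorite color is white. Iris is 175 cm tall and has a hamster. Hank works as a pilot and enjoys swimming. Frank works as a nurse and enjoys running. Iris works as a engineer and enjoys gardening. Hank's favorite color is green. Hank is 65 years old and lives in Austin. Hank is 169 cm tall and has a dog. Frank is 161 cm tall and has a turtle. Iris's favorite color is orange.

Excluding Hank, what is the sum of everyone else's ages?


Sum (excluding Hank): 157

157
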